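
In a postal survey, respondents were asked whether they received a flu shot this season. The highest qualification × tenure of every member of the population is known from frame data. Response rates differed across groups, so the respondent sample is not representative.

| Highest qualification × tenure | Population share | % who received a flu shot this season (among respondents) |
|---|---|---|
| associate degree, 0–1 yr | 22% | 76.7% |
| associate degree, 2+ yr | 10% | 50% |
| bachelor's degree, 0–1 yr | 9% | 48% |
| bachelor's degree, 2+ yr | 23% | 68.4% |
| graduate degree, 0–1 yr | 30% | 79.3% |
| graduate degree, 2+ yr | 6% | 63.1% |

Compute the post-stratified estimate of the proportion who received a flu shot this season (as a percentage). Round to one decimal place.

69.5%

Weight each group's respondent value by its population share:
  associate degree, 0–1 yr: 0.22 × 76.7 = 16.874
  associate degree, 2+ yr: 0.1 × 50 = 5
  bachelor's degree, 0–1 yr: 0.09 × 48 = 4.32
  bachelor's degree, 2+ yr: 0.23 × 68.4 = 15.732
  graduate degree, 0–1 yr: 0.3 × 79.3 = 23.79
  graduate degree, 2+ yr: 0.06 × 63.1 = 3.786
Post-stratified estimate = 69.502 → 69.5%.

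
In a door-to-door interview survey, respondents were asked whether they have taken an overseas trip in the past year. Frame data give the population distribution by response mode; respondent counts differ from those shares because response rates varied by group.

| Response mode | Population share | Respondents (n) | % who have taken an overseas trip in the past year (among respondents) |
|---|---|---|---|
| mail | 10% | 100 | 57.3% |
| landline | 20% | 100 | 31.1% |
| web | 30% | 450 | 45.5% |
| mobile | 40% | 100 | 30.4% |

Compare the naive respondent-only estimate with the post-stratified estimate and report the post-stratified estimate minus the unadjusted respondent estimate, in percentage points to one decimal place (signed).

Unadjusted (pooled respondent) estimate weights by respondent counts:
  (100/750)×57.3 + (100/750)×31.1 + (450/750)×45.5 + (100/750)×30.4 = 43.14%
Post-stratified estimate weights by population shares:
  0.1×57.3 + 0.2×31.1 + 0.3×45.5 + 0.4×30.4 = 37.76%
Difference = 37.76 − 43.14 = -5.38 pp.

-5.4 percentage points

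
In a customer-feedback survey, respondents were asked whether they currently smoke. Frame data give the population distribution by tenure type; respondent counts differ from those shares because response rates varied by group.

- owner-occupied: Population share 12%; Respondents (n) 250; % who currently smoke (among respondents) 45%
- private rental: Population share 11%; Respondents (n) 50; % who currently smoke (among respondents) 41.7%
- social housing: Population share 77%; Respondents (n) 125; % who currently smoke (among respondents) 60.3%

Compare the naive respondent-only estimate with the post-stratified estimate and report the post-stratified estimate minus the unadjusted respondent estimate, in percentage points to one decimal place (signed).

Unadjusted (pooled respondent) estimate weights by respondent counts:
  (250/425)×45 + (50/425)×41.7 + (125/425)×60.3 = 49.1118%
Reweighting by population tenure type shares:
  0.12×45 + 0.11×41.7 + 0.77×60.3 = 56.418%
Difference = 56.418 − 49.1118 = 7.3062 pp.

+7.3 percentage points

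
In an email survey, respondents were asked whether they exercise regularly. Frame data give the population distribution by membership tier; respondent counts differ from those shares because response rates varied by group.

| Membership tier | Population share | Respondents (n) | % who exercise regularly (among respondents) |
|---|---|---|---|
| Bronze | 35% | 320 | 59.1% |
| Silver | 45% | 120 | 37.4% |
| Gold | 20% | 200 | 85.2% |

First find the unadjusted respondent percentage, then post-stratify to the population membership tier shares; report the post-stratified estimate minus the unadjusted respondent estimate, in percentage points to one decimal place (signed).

-8.6 percentage points

Without adjustment, the pooled respondent share is:
  (320/640)×59.1 + (120/640)×37.4 + (200/640)×85.2 = 63.1875%
Post-stratifying to population shares instead:
  0.35×59.1 + 0.45×37.4 + 0.2×85.2 = 54.555%
Difference = 54.555 − 63.1875 = -8.6325 pp.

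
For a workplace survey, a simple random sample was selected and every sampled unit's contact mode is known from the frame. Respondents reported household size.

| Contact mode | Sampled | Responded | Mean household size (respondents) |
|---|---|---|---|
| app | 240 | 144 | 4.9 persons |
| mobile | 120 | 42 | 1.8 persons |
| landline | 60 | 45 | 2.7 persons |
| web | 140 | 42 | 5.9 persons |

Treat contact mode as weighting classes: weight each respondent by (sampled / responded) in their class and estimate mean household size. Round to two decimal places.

Response rates by class: app 144/240 = 60%, mobile 42/120 = 35%, landline 45/60 = 75%, web 42/140 = 30%.
Weighting each respondent by the inverse class response rate inflates each class back to its sampled size, so the class weight is n_sampled:
  app: 240 × 4.9 = 1176
  mobile: 120 × 1.8 = 216
  landline: 60 × 2.7 = 162
  web: 140 × 5.9 = 826
Adjusted estimate = 2380 / 560 = 4.25 → 4.25.

4.25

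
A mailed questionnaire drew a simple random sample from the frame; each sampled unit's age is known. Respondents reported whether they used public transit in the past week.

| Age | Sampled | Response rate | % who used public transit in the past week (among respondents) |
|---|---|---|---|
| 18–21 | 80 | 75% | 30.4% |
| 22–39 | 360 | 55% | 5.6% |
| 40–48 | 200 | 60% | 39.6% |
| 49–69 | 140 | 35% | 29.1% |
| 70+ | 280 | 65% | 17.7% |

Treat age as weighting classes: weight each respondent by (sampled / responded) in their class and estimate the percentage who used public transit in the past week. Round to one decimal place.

With weight = n_sampled/n_responded per class, the weighted class total is n_sampled:
  18–21: 80 × 30.4 = 2432
  22–39: 360 × 5.6 = 2016
  40–48: 200 × 39.6 = 7920
  49–69: 140 × 29.1 = 4074
  70+: 280 × 17.7 = 4956
Adjusted estimate = 21,398 / 1,060 = 20.1868 → 20.2%.

20.2%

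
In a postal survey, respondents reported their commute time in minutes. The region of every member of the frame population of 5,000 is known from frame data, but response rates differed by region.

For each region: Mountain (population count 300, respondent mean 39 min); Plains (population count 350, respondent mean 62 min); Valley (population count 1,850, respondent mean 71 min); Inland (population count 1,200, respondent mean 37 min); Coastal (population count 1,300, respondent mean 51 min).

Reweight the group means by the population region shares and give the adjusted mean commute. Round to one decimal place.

Post-stratification weights by population share, not respondent share:
  Mountain: (300/5,000) × 39 = 2.34
  Plains: (350/5,000) × 62 = 4.34
  Valley: (1,850/5,000) × 71 = 26.27
  Inland: (1,200/5,000) × 37 = 8.88
  Coastal: (1,300/5,000) × 51 = 13.26
Post-stratified estimate = 55.09 → 55.1.

55.1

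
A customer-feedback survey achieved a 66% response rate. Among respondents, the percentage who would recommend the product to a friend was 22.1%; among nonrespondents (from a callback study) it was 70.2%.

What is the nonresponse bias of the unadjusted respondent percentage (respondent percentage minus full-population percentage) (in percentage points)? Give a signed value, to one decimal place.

-16.4 percentage points

Nonresponse fraction = 1 − 0.66 = 0.34.
Bias = (nonresponse fraction) × (respondent percentage − nonrespondent percentage)
     = 0.34 × (22.1 − 70.2) = 0.34 × -48.1 = -16.354.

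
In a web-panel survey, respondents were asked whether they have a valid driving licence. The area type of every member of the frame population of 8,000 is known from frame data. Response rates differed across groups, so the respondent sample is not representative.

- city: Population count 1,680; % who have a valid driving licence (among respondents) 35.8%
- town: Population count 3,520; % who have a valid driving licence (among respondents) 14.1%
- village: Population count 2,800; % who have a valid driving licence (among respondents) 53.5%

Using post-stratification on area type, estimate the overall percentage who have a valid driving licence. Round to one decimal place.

32.4%

Weight each group's respondent value by its population share:
  city: (1,680/8,000) × 35.8 = 7.518
  town: (3,520/8,000) × 14.1 = 6.204
  village: (2,800/8,000) × 53.5 = 18.725
Post-stratified estimate = 32.447 → 32.4%.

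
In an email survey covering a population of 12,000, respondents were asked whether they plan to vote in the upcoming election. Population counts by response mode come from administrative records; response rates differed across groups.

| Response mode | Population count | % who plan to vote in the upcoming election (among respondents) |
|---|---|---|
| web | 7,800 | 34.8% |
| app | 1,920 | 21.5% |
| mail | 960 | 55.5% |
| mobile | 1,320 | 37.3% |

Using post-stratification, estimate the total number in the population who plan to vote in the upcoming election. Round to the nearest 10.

4,150

Each cell contributes its population count × the respondent rate:
  web: 7,800 × 34.8% = 2714.4
  app: 1,920 × 21.5% = 412.8
  mail: 960 × 55.5% = 532.8
  mobile: 1,320 × 37.3% = 492.36
Estimated total = 4152.36 → 4,150.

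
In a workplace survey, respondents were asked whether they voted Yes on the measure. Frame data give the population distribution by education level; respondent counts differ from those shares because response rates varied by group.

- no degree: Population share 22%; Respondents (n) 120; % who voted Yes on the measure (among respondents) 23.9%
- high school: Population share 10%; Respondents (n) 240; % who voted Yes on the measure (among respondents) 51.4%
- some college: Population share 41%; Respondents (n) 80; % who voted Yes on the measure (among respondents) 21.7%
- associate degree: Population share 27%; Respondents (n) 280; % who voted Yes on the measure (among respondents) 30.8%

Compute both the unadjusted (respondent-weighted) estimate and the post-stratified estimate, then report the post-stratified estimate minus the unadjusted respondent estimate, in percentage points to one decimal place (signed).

-7.9 percentage points

Naive respondent-only estimate (weights = respondent counts):
  (120/720)×23.9 + (240/720)×51.4 + (80/720)×21.7 + (280/720)×30.8 = 35.5056%
Reweighting by population education level shares:
  0.22×23.9 + 0.1×51.4 + 0.41×21.7 + 0.27×30.8 = 27.611%
Difference = 27.611 − 35.5056 = -7.8946 pp.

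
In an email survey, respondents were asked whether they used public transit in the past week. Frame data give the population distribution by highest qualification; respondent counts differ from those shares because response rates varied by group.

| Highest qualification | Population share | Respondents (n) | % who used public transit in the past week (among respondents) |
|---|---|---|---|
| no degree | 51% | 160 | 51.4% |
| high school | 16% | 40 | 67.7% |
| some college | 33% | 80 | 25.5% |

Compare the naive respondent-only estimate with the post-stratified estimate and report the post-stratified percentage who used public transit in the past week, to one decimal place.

45.5%

Without adjustment, the pooled respondent share is:
  (160/280)×51.4 + (40/280)×67.7 + (80/280)×25.5 = 46.3286%
Reweighting by population highest qualification shares:
  0.51×51.4 + 0.16×67.7 + 0.33×25.5 = 45.461%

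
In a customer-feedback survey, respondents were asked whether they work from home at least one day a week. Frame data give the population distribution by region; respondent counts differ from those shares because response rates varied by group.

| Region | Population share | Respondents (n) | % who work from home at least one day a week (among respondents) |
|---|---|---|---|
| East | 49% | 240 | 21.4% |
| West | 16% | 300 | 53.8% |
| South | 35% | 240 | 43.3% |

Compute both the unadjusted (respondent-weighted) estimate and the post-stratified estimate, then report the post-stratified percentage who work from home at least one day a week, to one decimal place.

Without adjustment, the pooled respondent share is:
  (240/780)×21.4 + (300/780)×53.8 + (240/780)×43.3 = 40.6%
Post-stratifying to population shares instead:
  0.49×21.4 + 0.16×53.8 + 0.35×43.3 = 34.249%

34.2%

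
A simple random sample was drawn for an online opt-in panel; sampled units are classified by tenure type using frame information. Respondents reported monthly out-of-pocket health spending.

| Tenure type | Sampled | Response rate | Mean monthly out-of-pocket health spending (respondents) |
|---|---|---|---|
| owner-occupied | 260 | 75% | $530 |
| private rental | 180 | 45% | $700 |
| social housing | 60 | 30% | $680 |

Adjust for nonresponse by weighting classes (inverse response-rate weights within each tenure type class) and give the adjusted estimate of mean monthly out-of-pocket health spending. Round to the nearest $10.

$610

Inverse-response-rate weighting restores each class to its sampled count, so class totals weight by n_sampled:
  owner-occupied: 260 × 530 = 137,800
  private rental: 180 × 700 = 126,000
  social housing: 60 × 680 = 40,800
Adjusted estimate = 304,600 / 500 = 609.2 → $610.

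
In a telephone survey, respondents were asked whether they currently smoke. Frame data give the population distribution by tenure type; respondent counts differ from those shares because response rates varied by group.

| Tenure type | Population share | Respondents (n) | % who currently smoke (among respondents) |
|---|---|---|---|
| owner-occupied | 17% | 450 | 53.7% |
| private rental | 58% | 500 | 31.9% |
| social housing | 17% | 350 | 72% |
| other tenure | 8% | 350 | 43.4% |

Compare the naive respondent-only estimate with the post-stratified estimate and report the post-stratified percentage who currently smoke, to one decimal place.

Naive respondent-only estimate (weights = respondent counts):
  (450/1650)×53.7 + (500/1650)×31.9 + (350/1650)×72 + (350/1650)×43.4 = 48.7909%
Reweighting by population tenure type shares:
  0.17×53.7 + 0.58×31.9 + 0.17×72 + 0.08×43.4 = 43.343%

43.3%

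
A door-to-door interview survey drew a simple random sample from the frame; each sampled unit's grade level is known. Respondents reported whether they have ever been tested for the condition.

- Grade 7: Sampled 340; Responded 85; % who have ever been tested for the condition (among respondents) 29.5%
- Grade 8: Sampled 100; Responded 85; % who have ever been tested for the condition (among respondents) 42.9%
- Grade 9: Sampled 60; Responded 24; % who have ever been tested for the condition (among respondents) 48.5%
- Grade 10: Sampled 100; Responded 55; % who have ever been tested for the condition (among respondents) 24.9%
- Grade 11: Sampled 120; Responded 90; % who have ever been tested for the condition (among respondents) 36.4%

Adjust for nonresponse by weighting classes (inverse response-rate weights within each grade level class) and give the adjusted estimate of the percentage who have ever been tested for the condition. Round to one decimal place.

Class response rates: Grade 7 85/340 = 25%, Grade 8 85/100 = 85%, Grade 9 24/60 = 40%, Grade 10 55/100 = 55%, Grade 11 90/120 = 75%.
Inverse-response-rate weighting restores each class to its sampled count, so class totals weight by n_sampled:
  Grade 7: 340 × 29.5 = 10,030
  Grade 8: 100 × 42.9 = 4290
  Grade 9: 60 × 48.5 = 2910
  Grade 10: 100 × 24.9 = 2490
  Grade 11: 120 × 36.4 = 4368
Adjusted estimate = 24,088 / 720 = 33.4556 → 33.5%.

33.5%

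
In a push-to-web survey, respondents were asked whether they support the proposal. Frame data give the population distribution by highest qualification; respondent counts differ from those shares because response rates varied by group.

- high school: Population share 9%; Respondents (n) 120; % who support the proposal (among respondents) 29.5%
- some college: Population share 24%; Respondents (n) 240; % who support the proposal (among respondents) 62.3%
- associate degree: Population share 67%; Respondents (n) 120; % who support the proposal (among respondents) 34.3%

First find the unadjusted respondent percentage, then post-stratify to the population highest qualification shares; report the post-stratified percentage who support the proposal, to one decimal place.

40.6%

Naive respondent-only estimate (weights = respondent counts):
  (120/480)×29.5 + (240/480)×62.3 + (120/480)×34.3 = 47.1%
Reweighting by population highest qualification shares:
  0.09×29.5 + 0.24×62.3 + 0.67×34.3 = 40.588%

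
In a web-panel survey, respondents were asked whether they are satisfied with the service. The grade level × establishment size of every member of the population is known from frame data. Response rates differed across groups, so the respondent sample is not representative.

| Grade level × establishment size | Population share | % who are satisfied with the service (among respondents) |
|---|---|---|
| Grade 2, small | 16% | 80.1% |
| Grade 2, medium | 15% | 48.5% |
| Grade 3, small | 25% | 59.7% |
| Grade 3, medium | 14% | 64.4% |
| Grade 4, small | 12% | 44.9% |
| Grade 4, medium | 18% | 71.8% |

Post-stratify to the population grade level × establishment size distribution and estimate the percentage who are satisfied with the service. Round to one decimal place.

Each cell contributes population-share × respondent value:
  Grade 2, small: 0.16 × 80.1 = 12.816
  Grade 2, medium: 0.15 × 48.5 = 7.275
  Grade 3, small: 0.25 × 59.7 = 14.925
  Grade 3, medium: 0.14 × 64.4 = 9.016
  Grade 4, small: 0.12 × 44.9 = 5.388
  Grade 4, medium: 0.18 × 71.8 = 12.924
Post-stratified estimate = 62.344 → 62.3%.

62.3%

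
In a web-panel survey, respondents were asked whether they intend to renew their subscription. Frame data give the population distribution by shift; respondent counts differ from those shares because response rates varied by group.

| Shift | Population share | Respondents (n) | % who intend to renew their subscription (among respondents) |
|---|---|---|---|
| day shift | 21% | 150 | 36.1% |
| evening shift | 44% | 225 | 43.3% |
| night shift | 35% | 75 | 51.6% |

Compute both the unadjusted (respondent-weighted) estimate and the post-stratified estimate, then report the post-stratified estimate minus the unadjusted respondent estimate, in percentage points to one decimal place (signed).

Without adjustment, the pooled respondent share is:
  (150/450)×36.1 + (225/450)×43.3 + (75/450)×51.6 = 42.2833%
Post-stratifying to population shares instead:
  0.21×36.1 + 0.44×43.3 + 0.35×51.6 = 44.693%
Difference = 44.693 − 42.2833 = 2.4097 pp.

+2.4 percentage points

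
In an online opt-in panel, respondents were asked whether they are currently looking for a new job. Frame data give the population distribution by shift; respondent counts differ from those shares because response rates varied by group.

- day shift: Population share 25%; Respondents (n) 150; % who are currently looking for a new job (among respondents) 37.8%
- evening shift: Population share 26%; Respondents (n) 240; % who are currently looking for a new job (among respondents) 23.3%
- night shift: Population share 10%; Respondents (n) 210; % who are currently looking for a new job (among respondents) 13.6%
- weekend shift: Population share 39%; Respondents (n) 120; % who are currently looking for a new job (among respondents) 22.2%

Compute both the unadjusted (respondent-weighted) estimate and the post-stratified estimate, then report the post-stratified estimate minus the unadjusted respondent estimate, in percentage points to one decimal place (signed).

Unadjusted (pooled respondent) estimate weights by respondent counts:
  (150/720)×37.8 + (240/720)×23.3 + (210/720)×13.6 + (120/720)×22.2 = 23.3083%
Reweighting by population shift shares:
  0.25×37.8 + 0.26×23.3 + 0.1×13.6 + 0.39×22.2 = 25.526%
Difference = 25.526 − 23.3083 = 2.2177 pp.

+2.2 percentage points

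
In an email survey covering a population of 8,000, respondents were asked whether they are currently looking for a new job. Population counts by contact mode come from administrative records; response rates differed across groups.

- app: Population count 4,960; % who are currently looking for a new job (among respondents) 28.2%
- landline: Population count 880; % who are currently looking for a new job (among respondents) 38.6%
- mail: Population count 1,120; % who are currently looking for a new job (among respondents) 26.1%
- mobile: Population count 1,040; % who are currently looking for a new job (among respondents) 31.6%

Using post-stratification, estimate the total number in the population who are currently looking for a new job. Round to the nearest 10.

2,360

Each cell contributes its population count × the respondent rate:
  app: 4,960 × 28.2% = 1398.72
  landline: 880 × 38.6% = 339.68
  mail: 1,120 × 26.1% = 292.32
  mobile: 1,040 × 31.6% = 328.64
Estimated total = 2359.36 → 2,360.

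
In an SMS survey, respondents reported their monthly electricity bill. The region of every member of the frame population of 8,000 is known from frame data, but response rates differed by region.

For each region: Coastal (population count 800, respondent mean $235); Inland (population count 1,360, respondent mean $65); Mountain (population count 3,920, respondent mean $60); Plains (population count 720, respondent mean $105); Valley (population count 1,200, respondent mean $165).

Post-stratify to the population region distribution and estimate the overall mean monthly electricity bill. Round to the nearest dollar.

Weight each group's respondent value by its population share:
  Coastal: (800/8,000) × 235 = 23.5
  Inland: (1,360/8,000) × 65 = 11.05
  Mountain: (3,920/8,000) × 60 = 29.4
  Plains: (720/8,000) × 105 = 9.45
  Valley: (1,200/8,000) × 165 = 24.75
Post-stratified estimate = 98.15 → $98.

$98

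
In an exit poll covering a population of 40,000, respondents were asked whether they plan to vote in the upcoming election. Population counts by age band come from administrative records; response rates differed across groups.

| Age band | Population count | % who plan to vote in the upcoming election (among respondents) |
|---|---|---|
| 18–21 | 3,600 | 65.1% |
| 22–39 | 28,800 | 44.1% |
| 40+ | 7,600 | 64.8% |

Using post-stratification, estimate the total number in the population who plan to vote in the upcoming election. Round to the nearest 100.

20,000

Each cell contributes its population count × the respondent rate:
  18–21: 3,600 × 65.1% = 2343.6
  22–39: 28,800 × 44.1% = 12700.8
  40+: 7,600 × 64.8% = 4924.8
Estimated total = 19969.2 → 20,000.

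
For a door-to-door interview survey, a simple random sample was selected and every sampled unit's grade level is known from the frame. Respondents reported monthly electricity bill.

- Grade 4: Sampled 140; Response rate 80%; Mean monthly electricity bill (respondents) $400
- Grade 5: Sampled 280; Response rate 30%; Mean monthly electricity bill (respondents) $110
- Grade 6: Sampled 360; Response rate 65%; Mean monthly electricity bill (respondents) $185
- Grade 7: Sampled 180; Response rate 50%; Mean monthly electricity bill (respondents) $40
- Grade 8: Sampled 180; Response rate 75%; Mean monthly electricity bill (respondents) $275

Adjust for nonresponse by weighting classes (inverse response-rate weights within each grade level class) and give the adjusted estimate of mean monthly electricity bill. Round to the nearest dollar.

$184

With weight = n_sampled/n_responded per class, the weighted class total is n_sampled:
  Grade 4: 140 × 400 = 56,000
  Grade 5: 280 × 110 = 30,800
  Grade 6: 360 × 185 = 66,600
  Grade 7: 180 × 40 = 7200
  Grade 8: 180 × 275 = 49,500
Adjusted estimate = 210,100 / 1,140 = 184.298 → $184.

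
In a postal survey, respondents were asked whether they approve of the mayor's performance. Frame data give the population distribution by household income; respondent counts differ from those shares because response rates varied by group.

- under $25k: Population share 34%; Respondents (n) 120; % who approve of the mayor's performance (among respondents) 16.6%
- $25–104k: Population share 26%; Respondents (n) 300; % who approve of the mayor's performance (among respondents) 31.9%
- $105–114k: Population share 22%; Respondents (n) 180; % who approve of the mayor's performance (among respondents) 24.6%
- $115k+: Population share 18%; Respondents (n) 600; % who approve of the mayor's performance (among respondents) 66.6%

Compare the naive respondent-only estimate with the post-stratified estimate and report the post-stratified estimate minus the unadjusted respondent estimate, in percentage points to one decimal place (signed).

Naive respondent-only estimate (weights = respondent counts):
  (120/1200)×16.6 + (300/1200)×31.9 + (180/1200)×24.6 + (600/1200)×66.6 = 46.625%
Post-stratified estimate weights by population shares:
  0.34×16.6 + 0.26×31.9 + 0.22×24.6 + 0.18×66.6 = 31.338%
Difference = 31.338 − 46.625 = -15.287 pp.

-15.3 percentage points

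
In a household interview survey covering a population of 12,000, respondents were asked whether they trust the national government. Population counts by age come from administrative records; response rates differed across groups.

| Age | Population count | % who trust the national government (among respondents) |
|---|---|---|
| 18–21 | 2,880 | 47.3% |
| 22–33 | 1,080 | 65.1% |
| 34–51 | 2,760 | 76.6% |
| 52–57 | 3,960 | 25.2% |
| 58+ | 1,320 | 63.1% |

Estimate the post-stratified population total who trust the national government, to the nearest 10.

Estimated count per cell = population count × respondent percentage:
  18–21: 2,880 × 47.3% = 1362.24
  22–33: 1,080 × 65.1% = 703.08
  34–51: 2,760 × 76.6% = 2114.16
  52–57: 3,960 × 25.2% = 997.92
  58+: 1,320 × 63.1% = 832.92
Estimated total = 6010.32 → 6,010.

6,010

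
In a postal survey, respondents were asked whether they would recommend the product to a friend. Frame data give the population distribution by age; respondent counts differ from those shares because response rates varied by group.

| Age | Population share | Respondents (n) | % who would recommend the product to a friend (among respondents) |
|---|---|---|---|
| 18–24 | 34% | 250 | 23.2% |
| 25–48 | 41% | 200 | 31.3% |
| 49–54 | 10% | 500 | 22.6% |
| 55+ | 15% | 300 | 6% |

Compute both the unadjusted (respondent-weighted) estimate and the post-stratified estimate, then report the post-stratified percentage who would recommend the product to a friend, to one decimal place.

Unadjusted (pooled respondent) estimate weights by respondent counts:
  (250/1250)×23.2 + (200/1250)×31.3 + (500/1250)×22.6 + (300/1250)×6 = 20.128%
Reweighting by population age shares:
  0.34×23.2 + 0.41×31.3 + 0.1×22.6 + 0.15×6 = 23.881%

23.9%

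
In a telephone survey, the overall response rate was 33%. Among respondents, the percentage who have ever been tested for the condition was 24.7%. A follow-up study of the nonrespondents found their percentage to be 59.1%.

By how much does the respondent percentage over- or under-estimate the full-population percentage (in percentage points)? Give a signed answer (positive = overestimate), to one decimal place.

Nonresponse fraction = 1 − 0.33 = 0.67.
Bias = (nonresponse fraction) × (respondent percentage − nonrespondent percentage)
     = 0.67 × (24.7 − 59.1) = 0.67 × -34.4 = -23.048.

-23.0 percentage points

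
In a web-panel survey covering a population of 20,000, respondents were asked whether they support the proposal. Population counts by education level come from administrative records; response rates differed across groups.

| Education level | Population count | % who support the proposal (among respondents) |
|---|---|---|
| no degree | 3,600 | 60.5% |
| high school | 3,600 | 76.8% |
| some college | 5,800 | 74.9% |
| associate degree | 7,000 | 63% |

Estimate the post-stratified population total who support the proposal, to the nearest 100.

Each cell contributes its population count × the respondent rate:
  no degree: 3,600 × 60.5% = 2178
  high school: 3,600 × 76.8% = 2764.8
  some college: 5,800 × 74.9% = 4344.2
  associate degree: 7,000 × 63% = 4410
Estimated total = 13,697 → 13,700.

13,700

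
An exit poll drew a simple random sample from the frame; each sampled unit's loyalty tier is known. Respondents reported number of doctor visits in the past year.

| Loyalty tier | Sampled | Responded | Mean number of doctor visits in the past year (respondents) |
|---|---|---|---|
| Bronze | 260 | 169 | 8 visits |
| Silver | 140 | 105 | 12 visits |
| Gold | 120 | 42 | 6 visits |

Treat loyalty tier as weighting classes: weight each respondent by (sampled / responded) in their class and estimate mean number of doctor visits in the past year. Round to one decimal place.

Response rates by class: Bronze 169/260 = 65%, Silver 105/140 = 75%, Gold 42/120 = 35%.
Inverse-response-rate weighting restores each class to its sampled count, so class totals weight by n_sampled:
  Bronze: 260 × 8 = 2080
  Silver: 140 × 12 = 1680
  Gold: 120 × 6 = 720
Adjusted estimate = 4480 / 520 = 8.61538 → 8.6.

8.6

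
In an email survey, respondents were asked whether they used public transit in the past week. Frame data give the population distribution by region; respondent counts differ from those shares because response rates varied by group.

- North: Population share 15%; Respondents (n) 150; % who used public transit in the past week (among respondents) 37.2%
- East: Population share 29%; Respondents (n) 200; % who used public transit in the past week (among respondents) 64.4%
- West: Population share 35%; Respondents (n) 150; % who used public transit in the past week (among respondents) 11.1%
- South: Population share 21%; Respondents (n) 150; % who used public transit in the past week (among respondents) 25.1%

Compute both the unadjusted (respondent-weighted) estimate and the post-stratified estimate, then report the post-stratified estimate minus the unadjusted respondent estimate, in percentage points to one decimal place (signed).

-3.3 percentage points

Without adjustment, the pooled respondent share is:
  (150/650)×37.2 + (200/650)×64.4 + (150/650)×11.1 + (150/650)×25.1 = 36.7538%
Post-stratified estimate weights by population shares:
  0.15×37.2 + 0.29×64.4 + 0.35×11.1 + 0.21×25.1 = 33.412%
Difference = 33.412 − 36.7538 = -3.3418 pp.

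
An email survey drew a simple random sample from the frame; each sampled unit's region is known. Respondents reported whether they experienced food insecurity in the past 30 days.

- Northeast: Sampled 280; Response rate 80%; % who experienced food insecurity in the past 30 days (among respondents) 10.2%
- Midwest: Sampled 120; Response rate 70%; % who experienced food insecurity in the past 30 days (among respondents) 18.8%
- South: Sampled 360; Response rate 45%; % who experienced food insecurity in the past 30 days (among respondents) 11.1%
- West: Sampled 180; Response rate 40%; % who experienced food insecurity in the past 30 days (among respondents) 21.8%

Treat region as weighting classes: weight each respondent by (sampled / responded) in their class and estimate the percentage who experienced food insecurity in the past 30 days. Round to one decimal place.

13.9%

Each respondent's weight = sampled/responded in their class; summing within a class gives n_sampled, so:
  Northeast: 280 × 10.2 = 2856
  Midwest: 120 × 18.8 = 2256
  South: 360 × 11.1 = 3996
  West: 180 × 21.8 = 3924
Adjusted estimate = 13,032 / 940 = 13.8638 → 13.9%.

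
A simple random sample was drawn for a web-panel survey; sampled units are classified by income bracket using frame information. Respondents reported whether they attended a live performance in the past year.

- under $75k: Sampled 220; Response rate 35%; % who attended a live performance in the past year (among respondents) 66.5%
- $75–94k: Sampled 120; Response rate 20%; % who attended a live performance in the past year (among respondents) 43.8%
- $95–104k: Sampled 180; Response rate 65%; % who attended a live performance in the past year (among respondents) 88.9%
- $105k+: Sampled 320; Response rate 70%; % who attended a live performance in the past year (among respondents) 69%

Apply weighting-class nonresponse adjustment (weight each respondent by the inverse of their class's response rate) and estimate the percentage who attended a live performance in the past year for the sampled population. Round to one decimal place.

69.0%

Weighting each respondent by the inverse class response rate inflates each class back to its sampled size, so the class weight is n_sampled:
  under $75k: 220 × 66.5 = 14,630
  $75–94k: 120 × 43.8 = 5256
  $95–104k: 180 × 88.9 = 16002
  $105k+: 320 × 69 = 22,080
Adjusted estimate = 57,968 / 840 = 69.0095 → 69.0%.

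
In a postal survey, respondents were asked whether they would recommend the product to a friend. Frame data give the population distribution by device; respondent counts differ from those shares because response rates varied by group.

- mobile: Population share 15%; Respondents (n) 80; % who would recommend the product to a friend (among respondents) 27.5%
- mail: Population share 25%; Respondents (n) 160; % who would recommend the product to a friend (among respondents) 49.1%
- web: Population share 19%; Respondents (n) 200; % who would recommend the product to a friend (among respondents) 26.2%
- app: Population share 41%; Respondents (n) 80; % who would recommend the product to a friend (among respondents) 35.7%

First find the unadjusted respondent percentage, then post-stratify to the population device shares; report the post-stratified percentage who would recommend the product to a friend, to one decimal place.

36.0%

Without adjustment, the pooled respondent share is:
  (80/520)×27.5 + (160/520)×49.1 + (200/520)×26.2 + (80/520)×35.7 = 34.9077%
Post-stratifying to population shares instead:
  0.15×27.5 + 0.25×49.1 + 0.19×26.2 + 0.41×35.7 = 36.015%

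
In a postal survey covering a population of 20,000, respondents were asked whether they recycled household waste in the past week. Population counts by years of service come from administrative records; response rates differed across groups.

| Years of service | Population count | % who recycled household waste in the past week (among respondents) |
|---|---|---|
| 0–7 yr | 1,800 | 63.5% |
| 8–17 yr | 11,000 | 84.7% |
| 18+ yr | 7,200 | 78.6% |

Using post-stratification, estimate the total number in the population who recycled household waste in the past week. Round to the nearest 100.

Estimated count per cell = population count × respondent percentage:
  0–7 yr: 1,800 × 63.5% = 1143
  8–17 yr: 11,000 × 84.7% = 9317
  18+ yr: 7,200 × 78.6% = 5659.2
Estimated total = 16119.2 → 16,100.

16,100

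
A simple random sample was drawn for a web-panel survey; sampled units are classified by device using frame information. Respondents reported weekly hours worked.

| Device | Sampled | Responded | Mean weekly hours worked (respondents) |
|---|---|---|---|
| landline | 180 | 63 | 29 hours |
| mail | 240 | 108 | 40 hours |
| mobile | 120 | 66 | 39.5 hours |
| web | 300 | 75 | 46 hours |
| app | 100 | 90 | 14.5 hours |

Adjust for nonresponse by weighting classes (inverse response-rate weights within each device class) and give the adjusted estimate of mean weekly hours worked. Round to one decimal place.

Class response rates: landline 63/180 = 35%, mail 108/240 = 45%, mobile 66/120 = 55%, web 75/300 = 25%, app 90/100 = 90%.
Weighting each respondent by the inverse class response rate inflates each class back to its sampled size, so the class weight is n_sampled:
  landline: 180 × 29 = 5220
  mail: 240 × 40 = 9600
  mobile: 120 × 39.5 = 4740
  web: 300 × 46 = 13,800
  app: 100 × 14.5 = 1450
Adjusted estimate = 34,810 / 940 = 37.0319 → 37.0.

37.0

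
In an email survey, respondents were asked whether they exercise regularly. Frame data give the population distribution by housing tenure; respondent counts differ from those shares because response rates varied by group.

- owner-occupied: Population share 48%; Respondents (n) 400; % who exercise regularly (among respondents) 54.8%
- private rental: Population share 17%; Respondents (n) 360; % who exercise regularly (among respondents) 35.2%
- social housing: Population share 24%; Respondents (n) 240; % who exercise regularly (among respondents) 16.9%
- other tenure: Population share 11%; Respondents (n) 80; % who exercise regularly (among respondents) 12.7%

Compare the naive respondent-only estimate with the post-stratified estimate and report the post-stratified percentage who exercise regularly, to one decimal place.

Without adjustment, the pooled respondent share is:
  (400/1080)×54.8 + (360/1080)×35.2 + (240/1080)×16.9 + (80/1080)×12.7 = 36.7259%
Post-stratifying to population shares instead:
  0.48×54.8 + 0.17×35.2 + 0.24×16.9 + 0.11×12.7 = 37.741%

37.7%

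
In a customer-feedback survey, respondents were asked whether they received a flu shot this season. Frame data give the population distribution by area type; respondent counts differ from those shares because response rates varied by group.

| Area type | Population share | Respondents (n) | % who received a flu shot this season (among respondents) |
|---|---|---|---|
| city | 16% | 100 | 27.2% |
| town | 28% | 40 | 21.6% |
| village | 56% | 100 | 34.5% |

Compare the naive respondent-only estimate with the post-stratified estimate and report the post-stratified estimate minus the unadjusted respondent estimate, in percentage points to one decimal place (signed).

Naive respondent-only estimate (weights = respondent counts):
  (100/240)×27.2 + (40/240)×21.6 + (100/240)×34.5 = 29.3083%
Reweighting by population area type shares:
  0.16×27.2 + 0.28×21.6 + 0.56×34.5 = 29.72%
Difference = 29.72 − 29.3083 = 0.4117 pp.

+0.4 percentage points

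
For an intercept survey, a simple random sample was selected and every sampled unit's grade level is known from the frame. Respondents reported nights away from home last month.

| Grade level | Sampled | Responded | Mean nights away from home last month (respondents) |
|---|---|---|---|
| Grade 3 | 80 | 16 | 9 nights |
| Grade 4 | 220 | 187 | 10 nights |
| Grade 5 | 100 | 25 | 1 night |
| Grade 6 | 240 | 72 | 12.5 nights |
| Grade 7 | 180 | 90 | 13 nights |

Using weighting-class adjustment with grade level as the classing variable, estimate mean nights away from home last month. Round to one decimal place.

Response rates by class: Grade 3 16/80 = 20%, Grade 4 187/220 = 85%, Grade 5 25/100 = 25%, Grade 6 72/240 = 30%, Grade 7 90/180 = 50%.
Inverse-response-rate weighting restores each class to its sampled count, so class totals weight by n_sampled:
  Grade 3: 80 × 9 = 720
  Grade 4: 220 × 10 = 2200
  Grade 5: 100 × 1 = 100
  Grade 6: 240 × 12.5 = 3000
  Grade 7: 180 × 13 = 2340
Adjusted estimate = 8360 / 820 = 10.1951 → 10.2.

10.2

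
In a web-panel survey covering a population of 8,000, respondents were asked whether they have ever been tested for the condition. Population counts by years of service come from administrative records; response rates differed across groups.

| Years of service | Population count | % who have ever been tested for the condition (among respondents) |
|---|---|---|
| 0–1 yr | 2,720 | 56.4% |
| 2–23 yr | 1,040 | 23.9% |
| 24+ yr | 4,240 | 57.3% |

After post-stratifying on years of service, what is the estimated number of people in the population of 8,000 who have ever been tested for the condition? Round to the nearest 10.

Apply each group's respondent rate to its population count:
  0–1 yr: 2,720 × 56.4% = 1534.08
  2–23 yr: 1,040 × 23.9% = 248.56
  24+ yr: 4,240 × 57.3% = 2429.52
Estimated total = 4212.16 → 4,210.

4,210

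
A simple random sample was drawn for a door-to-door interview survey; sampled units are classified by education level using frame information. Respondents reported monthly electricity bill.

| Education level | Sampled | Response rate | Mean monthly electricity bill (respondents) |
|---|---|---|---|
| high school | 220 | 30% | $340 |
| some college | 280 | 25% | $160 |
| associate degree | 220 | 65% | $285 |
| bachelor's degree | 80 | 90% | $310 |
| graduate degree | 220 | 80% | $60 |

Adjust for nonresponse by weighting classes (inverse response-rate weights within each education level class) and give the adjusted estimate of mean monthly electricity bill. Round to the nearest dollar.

$216

Inverse-response-rate weighting restores each class to its sampled count, so class totals weight by n_sampled:
  high school: 220 × 340 = 74,800
  some college: 280 × 160 = 44,800
  associate degree: 220 × 285 = 62,700
  bachelor's degree: 80 × 310 = 24,800
  graduate degree: 220 × 60 = 13,200
Adjusted estimate = 220,300 / 1,020 = 215.98 → $216.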